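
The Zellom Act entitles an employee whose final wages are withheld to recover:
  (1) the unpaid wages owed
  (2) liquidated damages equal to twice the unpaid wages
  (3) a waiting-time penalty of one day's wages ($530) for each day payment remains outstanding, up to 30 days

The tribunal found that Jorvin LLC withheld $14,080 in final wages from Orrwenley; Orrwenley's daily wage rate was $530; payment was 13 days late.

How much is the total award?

Doubled: 2 × $14,080 = $28,160
Penalty days: min(13, 30) = 13
Waiting-time penalty: 13 × $530 = $6,890
Total award: $14,080 + $28,160 + $6,890 = $49,130

$49,130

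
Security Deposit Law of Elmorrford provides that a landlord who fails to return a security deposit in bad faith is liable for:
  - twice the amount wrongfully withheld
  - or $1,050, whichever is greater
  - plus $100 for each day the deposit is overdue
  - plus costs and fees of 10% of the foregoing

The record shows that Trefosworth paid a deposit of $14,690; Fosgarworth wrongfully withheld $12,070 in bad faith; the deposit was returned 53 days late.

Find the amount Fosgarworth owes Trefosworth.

Recovery: $32,384

Doubled: 2 × $12,070 = $24,140
Minimum $1,050: $24,140 meets the minimum, no increase.
Late-return penalty: 53 × $100 = $5,300
Damages plus late penalty: $24,140 + $5,300 = $29,440
Costs and fees: 10% of $29,440 = $2,944
Total recovery: $29,440 + $2,944 = $32,384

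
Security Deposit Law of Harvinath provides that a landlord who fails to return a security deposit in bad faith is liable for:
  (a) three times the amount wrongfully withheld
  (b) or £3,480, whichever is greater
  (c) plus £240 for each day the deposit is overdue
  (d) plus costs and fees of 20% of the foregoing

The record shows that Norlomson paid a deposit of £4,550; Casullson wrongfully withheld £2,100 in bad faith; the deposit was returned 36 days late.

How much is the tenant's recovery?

£17,928

Trebled: 3 × £2,100 = £6,300
Minimum £3,480: £6,300 meets the minimum, no increase.
Late-return penalty: 36 × £240 = £8,640
Damages plus late penalty: £6,300 + £8,640 = £14,940
Costs and fees: 20% of £14,940 = £2,988
Total recovery: £14,940 + £2,988 = £17,928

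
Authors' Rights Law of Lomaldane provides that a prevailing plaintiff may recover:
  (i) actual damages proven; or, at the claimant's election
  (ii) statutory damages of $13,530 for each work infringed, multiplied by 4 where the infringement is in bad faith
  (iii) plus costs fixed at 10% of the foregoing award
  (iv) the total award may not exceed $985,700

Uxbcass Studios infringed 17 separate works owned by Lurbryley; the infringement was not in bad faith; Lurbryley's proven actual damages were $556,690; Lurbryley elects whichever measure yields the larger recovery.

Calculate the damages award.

$612,359

Statutory damages: 17 × $13,530 = $230,010
Infringement not in bad faith: no ×4 enhancement.
Greater of actual damages ($556,690) or statutory damages ($230,010): $556,690
Costs: 10% of $556,690 = $55,669
Award plus costs: $556,690 + $55,669 = $612,359
Cap at $985,700: $612,359 is within the cap, no reduction.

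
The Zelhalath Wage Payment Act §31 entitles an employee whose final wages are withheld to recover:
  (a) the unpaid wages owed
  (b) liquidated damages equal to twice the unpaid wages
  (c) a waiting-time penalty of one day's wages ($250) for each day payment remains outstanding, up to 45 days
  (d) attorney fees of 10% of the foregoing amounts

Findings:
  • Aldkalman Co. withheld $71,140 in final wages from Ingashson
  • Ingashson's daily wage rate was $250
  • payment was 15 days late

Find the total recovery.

Doubled: 2 × $71,140 = $142,280
Penalty days: min(15, 45) = 15
Waiting-time penalty: 15 × $250 = $3,750
Subtotal: $71,140 + $142,280 + $3,750 = $217,170
Attorney fees: 10% of $217,170 = $21,717
Total award: $217,170 + $21,717 = $238,887

$238,887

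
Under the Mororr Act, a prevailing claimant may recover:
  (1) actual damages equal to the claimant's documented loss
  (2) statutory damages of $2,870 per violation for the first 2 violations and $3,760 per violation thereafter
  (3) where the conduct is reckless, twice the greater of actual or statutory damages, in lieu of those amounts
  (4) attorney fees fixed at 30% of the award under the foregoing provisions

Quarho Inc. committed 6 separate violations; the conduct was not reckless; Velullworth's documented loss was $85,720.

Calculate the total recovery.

Total recovery: $138,450

First 2 violations: 2 × $2,870 = $5,740
Remaining violations: (6 − 2) × $3,760 = $15,040
Statutory damages: $5,740 + $15,040 = $20,780
Conduct not reckless: the in-lieu enhancement does not apply.
Actual plus statutory damages: $85,720 + $20,780 = $106,500
Attorney fees: 30% of $106,500 = $31,950
Total recovery: $106,500 + $31,950 = $138,450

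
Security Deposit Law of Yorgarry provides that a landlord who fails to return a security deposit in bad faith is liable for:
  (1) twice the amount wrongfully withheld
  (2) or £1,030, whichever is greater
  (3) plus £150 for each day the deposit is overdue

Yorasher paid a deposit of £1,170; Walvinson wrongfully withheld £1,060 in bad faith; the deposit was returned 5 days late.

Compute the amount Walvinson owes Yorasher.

Doubled: 2 × £1,060 = £2,120
Minimum £1,030: £2,120 meets the minimum, no increase.
Late-return penalty: 5 × £150 = £750
Damages plus late penalty: £2,120 + £750 = £2,870

£2,870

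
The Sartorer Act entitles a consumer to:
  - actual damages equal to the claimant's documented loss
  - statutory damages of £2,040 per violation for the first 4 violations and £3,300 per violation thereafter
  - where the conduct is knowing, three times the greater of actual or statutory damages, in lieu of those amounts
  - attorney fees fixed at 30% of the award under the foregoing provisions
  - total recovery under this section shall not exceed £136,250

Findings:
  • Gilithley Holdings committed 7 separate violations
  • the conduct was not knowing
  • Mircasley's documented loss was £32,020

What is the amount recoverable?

£65,104

First 4 violations: 4 × £2,040 = £8,160
Remaining violations: (7 − 4) × £3,300 = £9,900
Statutory damages: £8,160 + £9,900 = £18,060
Conduct not knowing: the in-lieu enhancement does not apply.
Actual plus statutory damages: £32,020 + £18,060 = £50,080
Attorney fees: 30% of £50,080 = £15,024
Total before cap: £50,080 + £15,024 = £65,104
Cap at £136,250: £65,104 is within the cap, no reduction.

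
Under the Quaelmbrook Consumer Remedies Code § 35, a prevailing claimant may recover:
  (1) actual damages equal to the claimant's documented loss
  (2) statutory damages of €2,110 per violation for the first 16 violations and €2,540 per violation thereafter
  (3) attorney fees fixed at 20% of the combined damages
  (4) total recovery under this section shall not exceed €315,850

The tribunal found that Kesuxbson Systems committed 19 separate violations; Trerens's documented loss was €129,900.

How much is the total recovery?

€205,536

First 16 violations: 16 × €2,110 = €33,760
Remaining violations: (19 − 16) × €2,540 = €7,620
Statutory damages: €33,760 + €7,620 = €41,380
Combined damages: €129,900 + €41,380 = €171,280
Attorney fees: 20% of €171,280 = €34,256
Total before cap: €171,280 + €34,256 = €205,536
Cap at €315,850: €205,536 is within the cap, no reduction.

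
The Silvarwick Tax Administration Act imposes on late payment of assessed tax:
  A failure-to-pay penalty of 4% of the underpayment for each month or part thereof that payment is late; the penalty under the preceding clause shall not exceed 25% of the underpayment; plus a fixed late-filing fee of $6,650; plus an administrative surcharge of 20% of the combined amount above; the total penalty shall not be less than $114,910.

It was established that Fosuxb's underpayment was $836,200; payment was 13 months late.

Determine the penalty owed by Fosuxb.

$258,840

Accrued rate: 4% × 13 = 52%, capped at 25% → 25%
Failure-to-pay penalty: 25% of $836,200 = $209,050
Penalty before surcharge: $209,050 + $6,650 = $215,700
Administrative surcharge: 20% of $215,700 = $43,140
Total penalty: $215,700 + $43,140 = $258,840
Minimum $114,910: $258,840 meets the minimum, no increase.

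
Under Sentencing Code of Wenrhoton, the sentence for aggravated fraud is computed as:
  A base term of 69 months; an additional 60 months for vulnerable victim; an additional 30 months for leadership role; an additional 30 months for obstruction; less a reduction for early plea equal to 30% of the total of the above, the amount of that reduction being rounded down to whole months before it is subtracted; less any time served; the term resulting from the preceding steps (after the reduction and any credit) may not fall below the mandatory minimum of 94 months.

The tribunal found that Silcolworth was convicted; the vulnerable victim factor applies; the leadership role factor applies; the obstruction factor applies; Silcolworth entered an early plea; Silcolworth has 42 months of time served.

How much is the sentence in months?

94 months

Vulnerable victim enhancement: +60 months
Leadership role enhancement: +30 months
Obstruction enhancement: +30 months
Adjusted term: 69 months + 60 months + 30 months + 30 months = 189 months
Early plea reduction: 30% of 189 months = 56 months (rounded down)
After reduction: 189 − 56 = 133 months
Less time served: 133 months − 42 months = 91 months
Minimum 94 months: 91 months is below the minimum → 94 months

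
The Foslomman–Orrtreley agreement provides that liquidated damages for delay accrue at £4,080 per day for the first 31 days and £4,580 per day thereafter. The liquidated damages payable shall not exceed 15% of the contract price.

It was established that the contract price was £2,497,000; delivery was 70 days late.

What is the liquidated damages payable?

First 31 days: 31 × £4,080 = £126,480
Remaining days: (70 − 31) × £4,580 = £178,620
Accrued per-day damages: £126,480 + £178,620 = £305,100
Cap: 15% of £2,497,000 = £374,550
Cap at £374,550: £305,100 is within the cap, no reduction.

£305,100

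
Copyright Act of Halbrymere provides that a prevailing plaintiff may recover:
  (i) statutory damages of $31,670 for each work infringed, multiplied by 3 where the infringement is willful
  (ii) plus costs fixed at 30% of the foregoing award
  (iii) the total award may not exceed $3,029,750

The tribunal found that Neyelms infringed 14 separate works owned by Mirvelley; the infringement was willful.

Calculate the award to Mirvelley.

Statutory damages: 14 × $31,670 = $443,380
Trebled: 3 × $443,380 = $1,330,140
Costs: 30% of $1,330,140 = $399,042
Award plus costs: $1,330,140 + $399,042 = $1,729,182
Cap at $3,029,750: $1,729,182 is within the cap, no reduction.

$1,729,182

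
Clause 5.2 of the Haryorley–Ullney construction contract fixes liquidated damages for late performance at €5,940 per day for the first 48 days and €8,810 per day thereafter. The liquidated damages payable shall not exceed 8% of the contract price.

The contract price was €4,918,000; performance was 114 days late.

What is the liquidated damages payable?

€393,440

First 48 days: 48 × €5,940 = €285,120
Remaining days: (114 − 48) × €8,810 = €581,460
Accrued per-day damages: €285,120 + €581,460 = €866,580
Cap: 8% of €4,918,000 = €393,440
Cap at €393,440: €866,580 exceeds the cap → €393,440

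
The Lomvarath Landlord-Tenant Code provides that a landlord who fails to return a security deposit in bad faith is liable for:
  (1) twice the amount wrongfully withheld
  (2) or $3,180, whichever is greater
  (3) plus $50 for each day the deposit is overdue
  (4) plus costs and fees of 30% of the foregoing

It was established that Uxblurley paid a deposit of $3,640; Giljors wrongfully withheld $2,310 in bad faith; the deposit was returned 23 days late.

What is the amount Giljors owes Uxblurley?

$7,501

Doubled: 2 × $2,310 = $4,620
Minimum $3,180: $4,620 meets the minimum, no increase.
Late-return penalty: 23 × $50 = $1,150
Damages plus late penalty: $4,620 + $1,150 = $5,770
Costs and fees: 30% of $5,770 = $1,731
Total recovery: $5,770 + $1,731 = $7,501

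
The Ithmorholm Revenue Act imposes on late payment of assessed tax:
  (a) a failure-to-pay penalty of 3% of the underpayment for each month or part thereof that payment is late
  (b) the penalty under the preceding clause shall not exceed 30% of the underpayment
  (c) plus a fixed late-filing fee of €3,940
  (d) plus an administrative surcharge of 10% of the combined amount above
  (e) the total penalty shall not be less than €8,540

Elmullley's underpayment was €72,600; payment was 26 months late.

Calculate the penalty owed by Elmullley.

€28,292

Accrued rate: 3% × 26 = 78%, capped at 30% → 30%
Failure-to-pay penalty: 30% of €72,600 = €21,780
Penalty before surcharge: €21,780 + €3,940 = €25,720
Administrative surcharge: 10% of €25,720 = €2,572
Total penalty: €25,720 + €2,572 = €28,292
Minimum €8,540: €28,292 meets the minimum, no increase.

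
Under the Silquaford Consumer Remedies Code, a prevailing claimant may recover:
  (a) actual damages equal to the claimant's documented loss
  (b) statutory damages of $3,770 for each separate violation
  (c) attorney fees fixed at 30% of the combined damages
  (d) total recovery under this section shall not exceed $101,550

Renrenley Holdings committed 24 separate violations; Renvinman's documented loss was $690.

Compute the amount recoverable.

Statutory damages: 24 × $3,770 = $90,480
Combined damages: $690 + $90,480 = $91,170
Attorney fees: 30% of $91,170 = $27,351
Total before cap: $91,170 + $27,351 = $118,521
Cap at $101,550: $118,521 exceeds the cap → $101,550

$101,550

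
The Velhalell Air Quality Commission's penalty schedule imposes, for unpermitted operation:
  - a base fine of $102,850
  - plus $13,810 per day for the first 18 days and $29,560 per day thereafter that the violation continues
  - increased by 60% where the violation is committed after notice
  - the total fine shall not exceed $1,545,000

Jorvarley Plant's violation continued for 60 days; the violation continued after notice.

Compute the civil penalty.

First 18 days: 18 × $13,810 = $248,580
Remaining days: (60 − 18) × $29,560 = $1,241,520
Per-day component: $248,580 + $1,241,520 = $1,490,100
Base plus per-day: $102,850 + $1,490,100 = $1,592,950
Enhancement: 60% of $1,592,950 = $955,770
Enhanced fine: $1,592,950 + $955,770 = $2,548,720
Cap at $1,545,000: $2,548,720 exceeds the cap → $1,545,000

$1,545,000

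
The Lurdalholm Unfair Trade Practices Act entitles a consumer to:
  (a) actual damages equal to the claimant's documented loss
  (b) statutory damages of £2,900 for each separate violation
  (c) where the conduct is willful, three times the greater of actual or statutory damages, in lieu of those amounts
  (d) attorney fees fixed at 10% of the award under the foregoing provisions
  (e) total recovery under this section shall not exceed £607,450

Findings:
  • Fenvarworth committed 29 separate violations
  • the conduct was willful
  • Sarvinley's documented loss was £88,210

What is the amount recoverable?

Statutory damages: 29 × £2,900 = £84,100
Greater of actual damages (£88,210) or statutory damages (£84,100): £88,210
Trebled: 3 × £88,210 = £264,630
Attorney fees: 10% of £264,630 = £26,463
Total before cap: £264,630 + £26,463 = £291,093
Cap at £607,450: £291,093 is within the cap, no reduction.

£291,093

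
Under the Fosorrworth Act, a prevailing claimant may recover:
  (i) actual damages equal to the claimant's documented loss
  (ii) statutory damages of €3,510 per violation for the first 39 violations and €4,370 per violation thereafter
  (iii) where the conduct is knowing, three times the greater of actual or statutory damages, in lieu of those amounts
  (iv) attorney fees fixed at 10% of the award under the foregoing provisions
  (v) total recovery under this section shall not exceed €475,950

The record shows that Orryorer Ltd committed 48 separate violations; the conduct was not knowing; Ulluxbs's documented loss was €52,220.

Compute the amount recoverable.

First 39 violations: 39 × €3,510 = €136,890
Remaining violations: (48 − 39) × €4,370 = €39,330
Statutory damages: €136,890 + €39,330 = €176,220
Conduct not knowing: the in-lieu enhancement does not apply.
Actual plus statutory damages: €52,220 + €176,220 = €228,440
Attorney fees: 10% of €228,440 = €22,844
Total before cap: €228,440 + €22,844 = €251,284
Cap at €475,950: €251,284 is within the cap, no reduction.

€251,284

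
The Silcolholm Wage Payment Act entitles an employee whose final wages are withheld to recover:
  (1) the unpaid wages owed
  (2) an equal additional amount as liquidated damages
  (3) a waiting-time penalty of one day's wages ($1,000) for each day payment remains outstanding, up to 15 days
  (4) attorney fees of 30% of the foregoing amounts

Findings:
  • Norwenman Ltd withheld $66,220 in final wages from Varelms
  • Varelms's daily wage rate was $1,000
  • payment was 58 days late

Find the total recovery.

Liquidated damages (equal amount): $66,220
Penalty days: min(58, 15) = 15
Waiting-time penalty: 15 × $1,000 = $15,000
Subtotal: $66,220 + $66,220 + $15,000 = $147,440
Attorney fees: 30% of $147,440 = $44,232
Total award: $147,440 + $44,232 = $191,672

Total award: $191,672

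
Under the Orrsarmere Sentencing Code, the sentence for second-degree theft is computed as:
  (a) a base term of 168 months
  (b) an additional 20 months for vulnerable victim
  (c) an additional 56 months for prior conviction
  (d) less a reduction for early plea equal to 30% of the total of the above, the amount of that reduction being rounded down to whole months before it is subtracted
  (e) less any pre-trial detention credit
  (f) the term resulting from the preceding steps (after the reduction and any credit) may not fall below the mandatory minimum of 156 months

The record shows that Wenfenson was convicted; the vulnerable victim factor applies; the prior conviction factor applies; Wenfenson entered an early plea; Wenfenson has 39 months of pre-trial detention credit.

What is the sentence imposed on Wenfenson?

Vulnerable victim enhancement: +20 months
Prior conviction enhancement: +56 months
Adjusted term: 168 months + 20 months + 56 months = 244 months
Early plea reduction: 30% of 244 months = 73 months (rounded down)
After reduction: 244 − 73 = 171 months
Less pre-trial detention credit: 171 months − 39 months = 132 months
Minimum 156 months: 132 months is below the minimum → 156 months

156 months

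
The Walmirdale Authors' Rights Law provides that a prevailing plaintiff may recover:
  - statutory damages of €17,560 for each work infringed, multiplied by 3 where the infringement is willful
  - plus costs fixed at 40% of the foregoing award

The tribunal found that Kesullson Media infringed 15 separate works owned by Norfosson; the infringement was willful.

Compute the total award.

Statutory damages: 15 × €17,560 = €263,400
Trebled: 3 × €263,400 = €790,200
Costs: 40% of €790,200 = €316,080
Award plus costs: €790,200 + €316,080 = €1,106,280

€1,106,280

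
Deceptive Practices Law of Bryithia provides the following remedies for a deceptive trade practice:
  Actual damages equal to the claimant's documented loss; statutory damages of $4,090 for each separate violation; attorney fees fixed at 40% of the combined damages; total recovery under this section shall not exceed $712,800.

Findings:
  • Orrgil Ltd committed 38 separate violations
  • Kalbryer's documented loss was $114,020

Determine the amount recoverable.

Statutory damages: 38 × $4,090 = $155,420
Combined damages: $114,020 + $155,420 = $269,440
Attorney fees: 40% of $269,440 = $107,776
Total before cap: $269,440 + $107,776 = $377,216
Cap at $712,800: $377,216 is within the cap, no reduction.

$377,216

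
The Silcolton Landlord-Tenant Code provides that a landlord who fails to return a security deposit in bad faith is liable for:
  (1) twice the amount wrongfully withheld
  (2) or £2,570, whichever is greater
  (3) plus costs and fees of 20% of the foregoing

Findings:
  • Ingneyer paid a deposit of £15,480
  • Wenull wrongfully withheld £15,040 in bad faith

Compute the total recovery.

Doubled: 2 × £15,040 = £30,080
Minimum £2,570: £30,080 meets the minimum, no increase.
Costs and fees: 20% of £30,080 = £6,016
Total recovery: £30,080 + £6,016 = £36,096

Recovery: £36,096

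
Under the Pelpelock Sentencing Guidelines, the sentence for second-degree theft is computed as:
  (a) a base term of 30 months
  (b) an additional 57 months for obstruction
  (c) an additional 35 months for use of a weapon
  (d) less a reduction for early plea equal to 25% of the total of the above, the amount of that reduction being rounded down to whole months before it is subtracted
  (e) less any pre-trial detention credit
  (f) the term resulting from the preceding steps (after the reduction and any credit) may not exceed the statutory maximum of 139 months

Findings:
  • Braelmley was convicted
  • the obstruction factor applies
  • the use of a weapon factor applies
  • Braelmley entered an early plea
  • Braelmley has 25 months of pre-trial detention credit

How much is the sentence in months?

67 months

Obstruction enhancement: +57 months
Use of a weapon enhancement: +35 months
Adjusted term: 30 months + 57 months + 35 months = 122 months
Early plea reduction: 25% of 122 months = 30 months (rounded down)
After reduction: 122 − 30 = 92 months
Less pre-trial detention credit: 92 months − 25 months = 67 months
Cap at 139 months: 67 months is within the cap, no reduction.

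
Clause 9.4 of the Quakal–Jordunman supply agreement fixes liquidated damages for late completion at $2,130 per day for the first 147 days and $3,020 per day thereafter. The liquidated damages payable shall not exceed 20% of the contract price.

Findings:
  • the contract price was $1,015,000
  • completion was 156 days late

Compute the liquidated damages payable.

First 147 days: 147 × $2,130 = $313,110
Remaining days: (156 − 147) × $3,020 = $27,180
Accrued per-day damages: $313,110 + $27,180 = $340,290
Cap: 20% of $1,015,000 = $203,000
Cap at $203,000: $340,290 exceeds the cap → $203,000

Liquidated damages: $203,000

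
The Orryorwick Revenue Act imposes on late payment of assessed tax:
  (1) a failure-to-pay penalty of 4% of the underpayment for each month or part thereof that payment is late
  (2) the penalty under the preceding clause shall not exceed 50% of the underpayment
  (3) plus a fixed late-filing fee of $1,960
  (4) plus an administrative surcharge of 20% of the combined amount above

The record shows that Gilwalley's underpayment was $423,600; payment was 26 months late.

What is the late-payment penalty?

Accrued rate: 4% × 26 = 104%, capped at 50% → 50%
Failure-to-pay penalty: 50% of $423,600 = $211,800
Penalty before surcharge: $211,800 + $1,960 = $213,760
Administrative surcharge: 20% of $213,760 = $42,752
Total penalty: $213,760 + $42,752 = $256,512

$256,512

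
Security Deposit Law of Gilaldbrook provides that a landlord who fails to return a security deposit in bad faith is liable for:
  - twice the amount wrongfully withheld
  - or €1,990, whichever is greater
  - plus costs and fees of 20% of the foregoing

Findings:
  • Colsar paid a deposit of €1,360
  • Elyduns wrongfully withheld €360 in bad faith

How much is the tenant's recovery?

€2,388

Doubled: 2 × €360 = €720
Minimum €1,990: €720 is below the minimum → €1,990
Costs and fees: 20% of €1,990 = €398
Total recovery: €1,990 + €398 = €2,388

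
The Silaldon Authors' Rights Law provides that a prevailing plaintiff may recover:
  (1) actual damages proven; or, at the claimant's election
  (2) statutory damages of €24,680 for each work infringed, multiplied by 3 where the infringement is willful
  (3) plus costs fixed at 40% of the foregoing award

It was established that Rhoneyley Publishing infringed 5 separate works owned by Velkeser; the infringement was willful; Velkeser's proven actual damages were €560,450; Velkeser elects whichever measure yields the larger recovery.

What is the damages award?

Statutory damages: 5 × €24,680 = €123,400
Trebled: 3 × €123,400 = €370,200
Greater of actual damages (€560,450) or enhanced statutory damages (€370,200): €560,450
Costs: 40% of €560,450 = €224,180
Award plus costs: €560,450 + €224,180 = €784,630

€784,630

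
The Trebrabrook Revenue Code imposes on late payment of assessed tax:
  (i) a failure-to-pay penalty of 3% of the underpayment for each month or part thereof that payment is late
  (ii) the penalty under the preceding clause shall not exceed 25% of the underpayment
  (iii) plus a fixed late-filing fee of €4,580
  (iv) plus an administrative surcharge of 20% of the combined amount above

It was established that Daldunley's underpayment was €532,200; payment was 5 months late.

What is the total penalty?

Accrued rate: 3% × 5 = 15%, capped at 25% → 15%
Failure-to-pay penalty: 15% of €532,200 = €79,830
Penalty before surcharge: €79,830 + €4,580 = €84,410
Administrative surcharge: 20% of €84,410 = €16,882
Total penalty: €84,410 + €16,882 = €101,292

€101,292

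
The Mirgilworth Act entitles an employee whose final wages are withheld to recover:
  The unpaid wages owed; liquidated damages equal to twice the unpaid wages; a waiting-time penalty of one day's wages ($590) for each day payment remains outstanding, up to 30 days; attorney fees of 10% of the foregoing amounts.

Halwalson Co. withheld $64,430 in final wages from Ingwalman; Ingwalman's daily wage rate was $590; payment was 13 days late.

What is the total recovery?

Doubled: 2 × $64,430 = $128,860
Penalty days: min(13, 30) = 13
Waiting-time penalty: 13 × $590 = $7,670
Subtotal: $64,430 + $128,860 + $7,670 = $200,960
Attorney fees: 10% of $200,960 = $20,096
Total award: $200,960 + $20,096 = $221,056

$221,056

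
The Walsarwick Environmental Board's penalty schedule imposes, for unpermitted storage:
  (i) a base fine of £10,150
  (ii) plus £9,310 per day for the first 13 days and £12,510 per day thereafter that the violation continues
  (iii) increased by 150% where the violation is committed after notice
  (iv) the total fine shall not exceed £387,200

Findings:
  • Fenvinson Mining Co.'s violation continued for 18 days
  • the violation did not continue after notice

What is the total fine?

First 13 days: 13 × £9,310 = £121,030
Remaining days: (18 − 13) × £12,510 = £62,550
Per-day component: £121,030 + £62,550 = £183,580
Base plus per-day: £10,150 + £183,580 = £193,730
The violation did not continue after notice: no 150% increase.
Cap at £387,200: £193,730 is within the cap, no reduction.

£193,730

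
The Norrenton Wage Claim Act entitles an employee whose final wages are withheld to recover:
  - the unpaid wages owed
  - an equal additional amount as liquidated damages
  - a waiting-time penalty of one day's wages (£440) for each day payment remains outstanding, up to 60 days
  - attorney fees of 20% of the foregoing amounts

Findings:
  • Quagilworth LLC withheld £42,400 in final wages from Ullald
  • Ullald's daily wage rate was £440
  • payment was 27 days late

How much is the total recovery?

£116,016

Liquidated damages (equal amount): £42,400
Penalty days: min(27, 60) = 27
Waiting-time penalty: 27 × £440 = £11,880
Subtotal: £42,400 + £42,400 + £11,880 = £96,680
Attorney fees: 20% of £96,680 = £19,336
Total award: £96,680 + £19,336 = £116,016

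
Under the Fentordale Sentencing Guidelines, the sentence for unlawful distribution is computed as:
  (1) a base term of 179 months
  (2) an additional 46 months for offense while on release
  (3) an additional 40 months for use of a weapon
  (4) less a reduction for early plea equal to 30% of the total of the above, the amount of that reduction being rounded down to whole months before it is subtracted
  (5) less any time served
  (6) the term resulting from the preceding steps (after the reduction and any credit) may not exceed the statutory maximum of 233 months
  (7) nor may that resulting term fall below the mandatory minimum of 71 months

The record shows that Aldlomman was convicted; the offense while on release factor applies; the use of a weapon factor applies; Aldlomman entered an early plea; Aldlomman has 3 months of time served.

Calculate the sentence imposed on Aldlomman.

Offense while on release enhancement: +46 months
Use of a weapon enhancement: +40 months
Adjusted term: 179 months + 46 months + 40 months = 265 months
Early plea reduction: 30% of 265 months = 79 months (rounded down)
After reduction: 265 − 79 = 186 months
Less time served: 186 months − 3 months = 183 months
Cap at 233 months: 183 months is within the cap, no reduction.
Minimum 71 months: 183 months meets the minimum, no increase.

183 months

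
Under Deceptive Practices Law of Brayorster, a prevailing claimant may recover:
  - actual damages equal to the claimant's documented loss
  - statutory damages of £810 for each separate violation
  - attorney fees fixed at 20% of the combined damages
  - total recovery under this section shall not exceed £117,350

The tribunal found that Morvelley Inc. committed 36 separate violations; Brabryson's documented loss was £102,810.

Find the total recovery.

Statutory damages: 36 × £810 = £29,160
Combined damages: £102,810 + £29,160 = £131,970
Attorney fees: 20% of £131,970 = £26,394
Total before cap: £131,970 + £26,394 = £158,364
Cap at £117,350: £158,364 exceeds the cap → £117,350

Total recovery: £117,350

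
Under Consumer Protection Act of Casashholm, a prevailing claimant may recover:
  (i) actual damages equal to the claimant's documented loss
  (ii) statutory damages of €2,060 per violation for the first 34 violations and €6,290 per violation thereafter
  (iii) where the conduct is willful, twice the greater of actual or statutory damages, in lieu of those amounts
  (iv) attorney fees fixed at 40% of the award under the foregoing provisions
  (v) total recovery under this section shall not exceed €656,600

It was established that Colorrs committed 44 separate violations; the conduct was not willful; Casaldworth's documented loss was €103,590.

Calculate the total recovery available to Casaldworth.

€331,142

First 34 violations: 34 × €2,060 = €70,040
Remaining violations: (44 − 34) × €6,290 = €62,900
Statutory damages: €70,040 + €62,900 = €132,940
Conduct not willful: the in-lieu enhancement does not apply.
Actual plus statutory damages: €103,590 + €132,940 = €236,530
Attorney fees: 40% of €236,530 = €94,612
Total before cap: €236,530 + €94,612 = €331,142
Cap at €656,600: €331,142 is within the cap, no reduction.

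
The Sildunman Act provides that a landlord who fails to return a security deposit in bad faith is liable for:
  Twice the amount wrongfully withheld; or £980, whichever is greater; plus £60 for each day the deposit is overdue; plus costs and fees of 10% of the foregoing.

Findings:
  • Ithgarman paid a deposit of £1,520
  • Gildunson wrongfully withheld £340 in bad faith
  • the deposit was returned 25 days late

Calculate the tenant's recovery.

£2,728

Doubled: 2 × £340 = £680
Minimum £980: £680 is below the minimum → £980
Late-return penalty: 25 × £60 = £1,500
Damages plus late penalty: £980 + £1,500 = £2,480
Costs and fees: 10% of £2,480 = £248
Total recovery: £2,480 + £248 = £2,728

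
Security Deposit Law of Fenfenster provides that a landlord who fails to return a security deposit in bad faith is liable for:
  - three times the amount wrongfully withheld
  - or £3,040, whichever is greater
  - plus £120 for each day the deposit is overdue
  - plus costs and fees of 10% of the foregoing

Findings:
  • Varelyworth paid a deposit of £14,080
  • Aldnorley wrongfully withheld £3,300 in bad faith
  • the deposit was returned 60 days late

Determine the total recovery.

£18,810

Trebled: 3 × £3,300 = £9,900
Minimum £3,040: £9,900 meets the minimum, no increase.
Late-return penalty: 60 × £120 = £7,200
Damages plus late penalty: £9,900 + £7,200 = £17,100
Costs and fees: 10% of £17,100 = £1,710
Total recovery: £17,100 + £1,710 = £18,810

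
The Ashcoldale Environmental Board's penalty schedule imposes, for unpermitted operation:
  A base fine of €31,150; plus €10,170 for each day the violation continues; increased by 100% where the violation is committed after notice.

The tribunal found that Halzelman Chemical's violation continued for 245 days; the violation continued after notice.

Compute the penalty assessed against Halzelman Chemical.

Per-day component: 245 × €10,170 = €2,491,650
Base plus per-day: €31,150 + €2,491,650 = €2,522,800
Enhancement: 100% of €2,522,800 = €2,522,800
Enhanced fine: €2,522,800 + €2,522,800 = €5,045,600

€5,045,600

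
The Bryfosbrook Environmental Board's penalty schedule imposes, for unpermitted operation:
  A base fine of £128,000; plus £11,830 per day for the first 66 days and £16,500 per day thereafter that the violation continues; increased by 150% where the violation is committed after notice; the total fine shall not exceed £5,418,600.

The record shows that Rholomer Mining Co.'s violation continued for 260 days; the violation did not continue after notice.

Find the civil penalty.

First 66 days: 66 × £11,830 = £780,780
Remaining days: (260 − 66) × £16,500 = £3,201,000
Per-day component: £780,780 + £3,201,000 = £3,981,780
Base plus per-day: £128,000 + £3,981,780 = £4,109,780
The violation did not continue after notice: no 150% increase.
Cap at £5,418,600: £4,109,780 is within the cap, no reduction.

Civil penalty: £4,109,780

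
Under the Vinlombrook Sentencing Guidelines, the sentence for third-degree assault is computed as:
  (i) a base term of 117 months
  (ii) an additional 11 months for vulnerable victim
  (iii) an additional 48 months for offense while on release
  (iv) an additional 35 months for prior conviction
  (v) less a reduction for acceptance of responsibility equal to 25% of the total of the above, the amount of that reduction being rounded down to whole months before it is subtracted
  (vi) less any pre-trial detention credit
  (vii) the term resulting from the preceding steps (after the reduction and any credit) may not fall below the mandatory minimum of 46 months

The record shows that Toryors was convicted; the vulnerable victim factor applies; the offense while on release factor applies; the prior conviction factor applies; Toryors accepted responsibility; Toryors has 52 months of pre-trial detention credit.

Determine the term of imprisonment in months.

Vulnerable victim enhancement: +11 months
Offense while on release enhancement: +48 months
Prior conviction enhancement: +35 months
Adjusted term: 117 months + 11 months + 48 months + 35 months = 211 months
Acceptance of responsibility reduction: 25% of 211 months = 52 months (rounded down)
After reduction: 211 − 52 = 159 months
Less pre-trial detention credit: 159 months − 52 months = 107 months
Minimum 46 months: 107 months meets the minimum, no increase.

107 months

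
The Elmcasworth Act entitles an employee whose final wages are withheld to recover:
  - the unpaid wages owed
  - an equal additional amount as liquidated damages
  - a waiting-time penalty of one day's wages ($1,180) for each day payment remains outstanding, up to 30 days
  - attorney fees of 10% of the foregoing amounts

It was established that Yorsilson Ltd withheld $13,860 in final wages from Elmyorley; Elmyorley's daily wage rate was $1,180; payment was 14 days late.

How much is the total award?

$48,664

Liquidated damages (equal amount): $13,860
Penalty days: min(14, 30) = 14
Waiting-time penalty: 14 × $1,180 = $16,520
Subtotal: $13,860 + $13,860 + $16,520 = $44,240
Attorney fees: 10% of $44,240 = $4,424
Total award: $44,240 + $4,424 = $48,664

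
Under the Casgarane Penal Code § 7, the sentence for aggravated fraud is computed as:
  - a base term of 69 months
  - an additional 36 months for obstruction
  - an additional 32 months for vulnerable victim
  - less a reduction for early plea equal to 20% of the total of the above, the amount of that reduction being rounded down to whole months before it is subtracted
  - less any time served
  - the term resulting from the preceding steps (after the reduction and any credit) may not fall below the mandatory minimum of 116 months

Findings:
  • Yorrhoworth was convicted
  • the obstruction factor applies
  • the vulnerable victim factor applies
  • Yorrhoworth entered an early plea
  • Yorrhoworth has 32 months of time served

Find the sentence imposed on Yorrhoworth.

116 months

Obstruction enhancement: +36 months
Vulnerable victim enhancement: +32 months
Adjusted term: 69 months + 36 months + 32 months = 137 months
Early plea reduction: 20% of 137 months = 27 months (rounded down)
After reduction: 137 − 27 = 110 months
Less time served: 110 months − 32 months = 78 months
Minimum 116 months: 78 months is below the minimum → 116 months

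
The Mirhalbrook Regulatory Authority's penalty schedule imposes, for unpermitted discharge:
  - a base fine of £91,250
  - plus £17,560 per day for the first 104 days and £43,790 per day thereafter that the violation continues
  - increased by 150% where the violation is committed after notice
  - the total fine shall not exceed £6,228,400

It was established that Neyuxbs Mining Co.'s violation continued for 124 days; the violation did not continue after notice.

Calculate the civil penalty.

£2,793,290

First 104 days: 104 × £17,560 = £1,826,240
Remaining days: (124 − 104) × £43,790 = £875,800
Per-day component: £1,826,240 + £875,800 = £2,702,040
Base plus per-day: £91,250 + £2,702,040 = £2,793,290
The violation did not continue after notice: no 150% increase.
Cap at £6,228,400: £2,793,290 is within the cap, no reduction.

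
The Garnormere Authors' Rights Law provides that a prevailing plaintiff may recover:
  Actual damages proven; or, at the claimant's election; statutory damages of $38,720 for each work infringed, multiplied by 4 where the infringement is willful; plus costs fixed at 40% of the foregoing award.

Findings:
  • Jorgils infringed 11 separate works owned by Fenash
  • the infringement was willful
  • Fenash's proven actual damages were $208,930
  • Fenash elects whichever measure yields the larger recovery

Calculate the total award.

Award: $2,385,152

Statutory damages: 11 × $38,720 = $425,920
Multiplied by 4: 4 × $425,920 = $1,703,680
Greater of actual damages ($208,930) or enhanced statutory damages ($1,703,680): $1,703,680
Costs: 40% of $1,703,680 = $681,472
Award plus costs: $1,703,680 + $681,472 = $2,385,152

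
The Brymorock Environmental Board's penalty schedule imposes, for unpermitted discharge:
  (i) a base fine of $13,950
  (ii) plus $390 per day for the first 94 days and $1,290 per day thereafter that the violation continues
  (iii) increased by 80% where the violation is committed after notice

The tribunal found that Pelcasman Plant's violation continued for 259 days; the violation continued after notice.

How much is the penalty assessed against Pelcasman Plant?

First 94 days: 94 × $390 = $36,660
Remaining days: (259 − 94) × $1,290 = $212,850
Per-day component: $36,660 + $212,850 = $249,510
Base plus per-day: $13,950 + $249,510 = $263,460
Enhancement: 80% of $263,460 = $210,768
Enhanced fine: $263,460 + $210,768 = $474,228

$474,228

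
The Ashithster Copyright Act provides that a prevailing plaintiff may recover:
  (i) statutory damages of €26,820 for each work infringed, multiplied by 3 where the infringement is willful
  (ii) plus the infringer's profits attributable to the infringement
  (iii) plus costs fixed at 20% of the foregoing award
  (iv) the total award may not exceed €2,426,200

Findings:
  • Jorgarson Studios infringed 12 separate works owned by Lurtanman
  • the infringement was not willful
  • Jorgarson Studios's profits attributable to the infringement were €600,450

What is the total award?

Statutory damages: 12 × €26,820 = €321,840
Infringement not willful: no ×3 enhancement.
Combined award: €321,840 + €600,450 = €922,290
Costs: 20% of €922,290 = €184,458
Award plus costs: €922,290 + €184,458 = €1,106,748
Cap at €2,426,200: €1,106,748 is within the cap, no reduction.

€1,106,748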